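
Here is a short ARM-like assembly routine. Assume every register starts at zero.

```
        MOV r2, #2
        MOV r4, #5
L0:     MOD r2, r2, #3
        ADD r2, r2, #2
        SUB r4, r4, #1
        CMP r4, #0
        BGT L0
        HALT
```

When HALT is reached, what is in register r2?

3

after MOV r2, #2: r2=2
after MOV r4, #5: r4=5
after MOD r2, r2, #3: r2=2%3=2
after ADD r2, r2, #2: r2=2+2=4
after SUB r4, r4, #1: r4=5-1=4
CMP r4, #0  (cmp 4,0)
BGT L0: taken
after MOD r2, r2, #3: r2=4%3=1
after ADD r2, r2, #2: r2=1+2=3
after SUB r4, r4, #1: r4=4-1=3
CMP r4, #0  (cmp 3,0)
BGT L0: taken
after MOD r2, r2, #3: r2=3%3=0
after ADD r2, r2, #2: r2=0+2=2
after SUB r4, r4, #1: r4=3-1=2
CMP r4, #0  (cmp 2,0)
BGT L0: taken
after MOD r2, r2, #3: r2=2%3=2
after ADD r2, r2, #2: r2=2+2=4
after SUB r4, r4, #1: r4=2-1=1
CMP r4, #0  (cmp 1,0)
BGT L0: taken
after MOD r2, r2, #3: r2=4%3=1
after ADD r2, r2, #2: r2=1+2=3
after SUB r4, r4, #1: r4=1-1=0
CMP r4, #0  (cmp 0,0)
BGT L0: not taken
halt.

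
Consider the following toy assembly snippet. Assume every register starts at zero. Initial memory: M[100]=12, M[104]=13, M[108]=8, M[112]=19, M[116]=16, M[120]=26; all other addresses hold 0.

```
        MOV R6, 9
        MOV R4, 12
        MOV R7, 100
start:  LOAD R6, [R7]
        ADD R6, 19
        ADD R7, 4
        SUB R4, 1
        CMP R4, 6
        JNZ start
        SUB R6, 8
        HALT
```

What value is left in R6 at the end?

MOV R6, 9 → R6=9
MOV R4, 12 → R4=12
MOV R7, 100 → R7=100
LOAD R6, [R7] → R6=M[100]=12
ADD R6, 19 → R6=12+19=31
ADD R7, 4 → R7=100+4=104
SUB R4, 1 → R4=12-1=11
CMP R4, 6  (cmp 11,6)
JNZ start: taken
LOAD R6, [R7] → R6=M[104]=13
ADD R6, 19 → R6=13+19=32
ADD R7, 4 → R7=104+4=108
SUB R4, 1 → R4=11-1=10
CMP R4, 6  (cmp 10,6)
JNZ start: taken
LOAD R6, [R7] → R6=M[108]=8
ADD R6, 19 → R6=8+19=27
ADD R7, 4 → R7=108+4=112
SUB R4, 1 → R4=10-1=9
CMP R4, 6  (cmp 9,6)
JNZ start: taken
LOAD R6, [R7] → R6=M[112]=19
ADD R6, 19 → R6=19+19=38
ADD R7, 4 → R7=112+4=116
SUB R4, 1 → R4=9-1=8
CMP R4, 6  (cmp 8,6)
JNZ start: taken
LOAD R6, [R7] → R6=M[116]=16
ADD R6, 19 → R6=16+19=35
ADD R7, 4 → R7=116+4=120
SUB R4, 1 → R4=8-1=7
CMP R4, 6  (cmp 7,6)
JNZ start: taken
LOAD R6, [R7] → R6=M[120]=26
ADD R6, 19 → R6=26+19=45
ADD R7, 4 → R7=120+4=124
SUB R4, 1 → R4=7-1=6
CMP R4, 6  (cmp 6,6)
JNZ start: not taken
SUB R6, 8 → R6=45-8=37
halt.

37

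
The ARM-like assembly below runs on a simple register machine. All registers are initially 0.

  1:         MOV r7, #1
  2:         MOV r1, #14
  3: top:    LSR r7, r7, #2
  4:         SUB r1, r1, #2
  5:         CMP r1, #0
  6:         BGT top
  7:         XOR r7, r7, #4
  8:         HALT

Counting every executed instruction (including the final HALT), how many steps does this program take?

32

r7=1
r1=14
r7=1>>2=0
r1=14-2=12
CMP r1, #0  (cmp 12,0)
BGT top: taken
r7=0>>2=0
r1=12-2=10
CMP r1, #0  (cmp 10,0)
BGT top: taken
r7=0>>2=0
r1=10-2=8
CMP r1, #0  (cmp 8,0)
BGT top: taken
r7=0>>2=0
r1=8-2=6
CMP r1, #0  (cmp 6,0)
BGT top: taken
r7=0>>2=0
r1=6-2=4
CMP r1, #0  (cmp 4,0)
BGT top: taken
r7=0>>2=0
r1=4-2=2
CMP r1, #0  (cmp 2,0)
BGT top: taken
r7=0>>2=0
r1=2-2=0
CMP r1, #0  (cmp 0,0)
BGT top: not taken
r7=0^4=4
halt.
Total executed instructions: 32.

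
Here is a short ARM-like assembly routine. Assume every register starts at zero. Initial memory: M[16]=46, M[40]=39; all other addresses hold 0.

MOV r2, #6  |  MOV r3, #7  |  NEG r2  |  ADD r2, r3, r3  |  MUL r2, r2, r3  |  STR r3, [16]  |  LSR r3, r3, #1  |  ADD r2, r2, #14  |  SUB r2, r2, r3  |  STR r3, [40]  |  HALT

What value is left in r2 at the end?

109

after MOV r2, #6: r2=6
after MOV r3, #7: r3=7
after NEG r2: r2=-(6)=-6
after ADD r2, r3, r3: r2=7+7=14
after MUL r2, r2, r3: r2=14*7=98
STR r3, [16] → M[16]=7
after LSR r3, r3, #1: r3=7>>1=3
after ADD r2, r2, #14: r2=98+14=112
after SUB r2, r2, r3: r2=112-3=109
STR r3, [40] → M[40]=3
halt.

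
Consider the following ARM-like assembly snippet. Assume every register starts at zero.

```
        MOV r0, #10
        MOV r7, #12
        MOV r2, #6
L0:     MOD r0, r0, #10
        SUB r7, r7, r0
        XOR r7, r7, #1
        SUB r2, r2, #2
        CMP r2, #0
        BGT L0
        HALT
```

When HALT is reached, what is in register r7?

13

MOV r0, #10 → r0=10
MOV r7, #12 → r7=12
MOV r2, #6 → r2=6
MOD r0, r0, #10 → r0=10%10=0
SUB r7, r7, r0 → r7=12-0=12
XOR r7, r7, #1 → r7=12^1=13
SUB r2, r2, #2 → r2=6-2=4
CMP r2, #0  (cmp 4,0)
BGT L0: taken
MOD r0, r0, #10 → r0=0%10=0
SUB r7, r7, r0 → r7=13-0=13
XOR r7, r7, #1 → r7=13^1=12
SUB r2, r2, #2 → r2=4-2=2
CMP r2, #0  (cmp 2,0)
BGT L0: taken
MOD r0, r0, #10 → r0=0%10=0
SUB r7, r7, r0 → r7=12-0=12
XOR r7, r7, #1 → r7=12^1=13
SUB r2, r2, #2 → r2=2-2=0
CMP r2, #0  (cmp 0,0)
BGT L0: not taken
halt.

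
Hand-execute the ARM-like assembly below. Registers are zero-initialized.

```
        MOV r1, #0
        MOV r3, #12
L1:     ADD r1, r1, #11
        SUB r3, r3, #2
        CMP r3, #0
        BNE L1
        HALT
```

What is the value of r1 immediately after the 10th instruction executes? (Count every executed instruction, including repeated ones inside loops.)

after MOV r1, #0: r1=0
after MOV r3, #12: r3=12
after ADD r1, r1, #11: r1=0+11=11
after SUB r3, r3, #2: r3=12-2=10
CMP r3, #0  (cmp 10,0)
BNE L1: taken
after ADD r1, r1, #11: r1=11+11=22
after SUB r3, r3, #2: r3=10-2=8
CMP r3, #0  (cmp 8,0)
BNE L1: taken
After step 10: r1 = 22.

22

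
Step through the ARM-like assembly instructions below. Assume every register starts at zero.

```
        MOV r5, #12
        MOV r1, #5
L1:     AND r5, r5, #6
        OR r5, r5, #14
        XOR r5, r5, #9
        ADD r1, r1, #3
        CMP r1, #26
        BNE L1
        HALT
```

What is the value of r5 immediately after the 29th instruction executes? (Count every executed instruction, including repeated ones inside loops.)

after MOV r5, #12: r5=12
after MOV r1, #5: r1=5
after AND r5, r5, #6: r5=12&6=4
after OR r5, r5, #14: r5=4|14=14
after XOR r5, r5, #9: r5=14^9=7
after ADD r1, r1, #3: r1=5+3=8
CMP r1, #26  (cmp 8,26)
BNE L1: taken
after AND r5, r5, #6: r5=7&6=6
after OR r5, r5, #14: r5=6|14=14
after XOR r5, r5, #9: r5=14^9=7
after ADD r1, r1, #3: r1=8+3=11
CMP r1, #26  (cmp 11,26)
BNE L1: taken
after AND r5, r5, #6: r5=7&6=6
after OR r5, r5, #14: r5=6|14=14
after XOR r5, r5, #9: r5=14^9=7
after ADD r1, r1, #3: r1=11+3=14
CMP r1, #26  (cmp 14,26)
BNE L1: taken
after AND r5, r5, #6: r5=7&6=6
after OR r5, r5, #14: r5=6|14=14
after XOR r5, r5, #9: r5=14^9=7
after ADD r1, r1, #3: r1=14+3=17
CMP r1, #26  (cmp 17,26)
BNE L1: taken
after AND r5, r5, #6: r5=7&6=6
after OR r5, r5, #14: r5=6|14=14
after XOR r5, r5, #9: r5=14^9=7
After step 29: r5 = 7.

7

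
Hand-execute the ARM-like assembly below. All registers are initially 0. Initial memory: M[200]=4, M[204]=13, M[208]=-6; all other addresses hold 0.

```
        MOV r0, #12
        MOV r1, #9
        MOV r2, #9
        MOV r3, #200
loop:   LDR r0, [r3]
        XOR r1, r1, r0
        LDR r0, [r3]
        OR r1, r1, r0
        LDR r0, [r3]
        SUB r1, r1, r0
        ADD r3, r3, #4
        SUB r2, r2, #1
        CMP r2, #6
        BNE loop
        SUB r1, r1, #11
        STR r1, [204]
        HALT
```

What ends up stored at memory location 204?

after MOV r0, #12: r0=12
after MOV r1, #9: r1=9
after MOV r2, #9: r2=9
after MOV r3, #200: r3=200
after LDR r0, [r3]: r0=M[200]=4
after XOR r1, r1, r0: r1=9^4=13
after LDR r0, [r3]: r0=M[200]=4
after OR r1, r1, r0: r1=13|4=13
after LDR r0, [r3]: r0=M[200]=4
after SUB r1, r1, r0: r1=13-4=9
after ADD r3, r3, #4: r3=200+4=204
after SUB r2, r2, #1: r2=9-1=8
CMP r2, #6  (cmp 8,6)
BNE loop: taken
after LDR r0, [r3]: r0=M[204]=13
after XOR r1, r1, r0: r1=9^13=4
after LDR r0, [r3]: r0=M[204]=13
after OR r1, r1, r0: r1=4|13=13
after LDR r0, [r3]: r0=M[204]=13
after SUB r1, r1, r0: r1=13-13=0
after ADD r3, r3, #4: r3=204+4=208
after SUB r2, r2, #1: r2=8-1=7
CMP r2, #6  (cmp 7,6)
BNE loop: taken
after LDR r0, [r3]: r0=M[208]=-6
after XOR r1, r1, r0: r1=0^(-6)=-6
after LDR r0, [r3]: r0=M[208]=-6
after OR r1, r1, r0: r1=(-6)|(-6)=-6
after LDR r0, [r3]: r0=M[208]=-6
after SUB r1, r1, r0: r1=(-6)-(-6)=0
after ADD r3, r3, #4: r3=208+4=212
after SUB r2, r2, #1: r2=7-1=6
CMP r2, #6  (cmp 6,6)
BNE loop: not taken
after SUB r1, r1, #11: r1=0-11=-11
STR r1, [204] → M[204]=-11
halt.

-11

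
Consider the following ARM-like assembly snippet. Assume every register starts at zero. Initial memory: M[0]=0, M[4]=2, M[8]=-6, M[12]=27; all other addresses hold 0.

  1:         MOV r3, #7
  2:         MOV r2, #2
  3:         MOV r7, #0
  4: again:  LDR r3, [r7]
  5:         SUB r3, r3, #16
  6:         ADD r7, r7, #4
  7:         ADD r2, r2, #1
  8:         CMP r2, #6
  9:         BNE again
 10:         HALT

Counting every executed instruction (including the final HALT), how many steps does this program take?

28

after MOV r3, #7: r3=7
after MOV r2, #2: r2=2
after MOV r7, #0: r7=0
after LDR r3, [r7]: r3=M[0]=0
after SUB r3, r3, #16: r3=0-16=-16
after ADD r7, r7, #4: r7=0+4=4
after ADD r2, r2, #1: r2=2+1=3
CMP r2, #6  (cmp 3,6)
BNE again: taken
after LDR r3, [r7]: r3=M[4]=2
after SUB r3, r3, #16: r3=2-16=-14
after ADD r7, r7, #4: r7=4+4=8
after ADD r2, r2, #1: r2=3+1=4
CMP r2, #6  (cmp 4,6)
BNE again: taken
after LDR r3, [r7]: r3=M[8]=-6
after SUB r3, r3, #16: r3=(-6)-16=-22
after ADD r7, r7, #4: r7=8+4=12
after ADD r2, r2, #1: r2=4+1=5
CMP r2, #6  (cmp 5,6)
BNE again: taken
after LDR r3, [r7]: r3=M[12]=27
after SUB r3, r3, #16: r3=27-16=11
after ADD r7, r7, #4: r7=12+4=16
after ADD r2, r2, #1: r2=5+1=6
CMP r2, #6  (cmp 6,6)
BNE again: not taken
halt.
Total executed instructions: 28.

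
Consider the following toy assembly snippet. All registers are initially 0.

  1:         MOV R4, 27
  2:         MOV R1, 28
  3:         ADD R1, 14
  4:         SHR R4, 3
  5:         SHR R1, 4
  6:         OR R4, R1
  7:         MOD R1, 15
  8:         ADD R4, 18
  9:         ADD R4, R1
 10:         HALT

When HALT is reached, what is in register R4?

23

R4=27
R1=28
R1=28+14=42
R4=27>>3=3
R1=42>>4=2
R4=3|2=3
R1=2%15=2
R4=3+18=21
R4=21+2=23
halt.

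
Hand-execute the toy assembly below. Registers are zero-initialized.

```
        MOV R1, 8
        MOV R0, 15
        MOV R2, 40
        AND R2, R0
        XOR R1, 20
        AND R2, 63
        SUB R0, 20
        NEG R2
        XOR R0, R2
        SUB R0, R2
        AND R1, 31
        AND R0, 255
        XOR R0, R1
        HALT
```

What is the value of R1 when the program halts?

28

after MOV R1, 8: R1=8
after MOV R0, 15: R0=15
after MOV R2, 40: R2=40
after AND R2, R0: R2=40&15=8
after XOR R1, 20: R1=8^20=28
after AND R2, 63: R2=8&63=8
after SUB R0, 20: R0=15-20=-5
after NEG R2: R2=-(8)=-8
after XOR R0, R2: R0=(-5)^(-8)=3
after SUB R0, R2: R0=3-(-8)=11
after AND R1, 31: R1=28&31=28
after AND R0, 255: R0=11&255=11
after XOR R0, R1: R0=11^28=23
halt.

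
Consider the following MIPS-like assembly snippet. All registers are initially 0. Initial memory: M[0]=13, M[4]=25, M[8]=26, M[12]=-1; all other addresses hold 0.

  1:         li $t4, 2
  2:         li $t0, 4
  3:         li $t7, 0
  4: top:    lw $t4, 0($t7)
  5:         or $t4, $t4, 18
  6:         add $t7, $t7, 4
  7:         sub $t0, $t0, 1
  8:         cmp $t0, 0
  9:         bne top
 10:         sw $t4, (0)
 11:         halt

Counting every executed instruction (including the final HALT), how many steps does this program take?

li $t4, 2 → $t4=2
li $t0, 4 → $t0=4
li $t7, 0 → $t7=0
lw $t4, 0($t7) → $t4=M[0]=13
or $t4, $t4, 18 → $t4=13|18=31
add $t7, $t7, 4 → $t7=0+4=4
sub $t0, $t0, 1 → $t0=4-1=3
cmp $t0, 0  (cmp 3,0)
bne top: taken
lw $t4, 0($t7) → $t4=M[4]=25
or $t4, $t4, 18 → $t4=25|18=27
add $t7, $t7, 4 → $t7=4+4=8
sub $t0, $t0, 1 → $t0=3-1=2
cmp $t0, 0  (cmp 2,0)
bne top: taken
lw $t4, 0($t7) → $t4=M[8]=26
or $t4, $t4, 18 → $t4=26|18=26
add $t7, $t7, 4 → $t7=8+4=12
sub $t0, $t0, 1 → $t0=2-1=1
cmp $t0, 0  (cmp 1,0)
bne top: taken
lw $t4, 0($t7) → $t4=M[12]=-1
or $t4, $t4, 18 → $t4=(-1)|18=-1
add $t7, $t7, 4 → $t7=12+4=16
sub $t0, $t0, 1 → $t0=1-1=0
cmp $t0, 0  (cmp 0,0)
bne top: not taken
sw $t4, (0) → M[0]=-1
halt.
Total executed instructions: 29.

29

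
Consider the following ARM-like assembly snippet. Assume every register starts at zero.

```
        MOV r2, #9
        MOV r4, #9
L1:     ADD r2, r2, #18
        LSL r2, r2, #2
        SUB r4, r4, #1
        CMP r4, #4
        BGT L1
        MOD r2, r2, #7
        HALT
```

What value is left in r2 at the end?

r2=9
r4=9
r2=9+18=27
r2=27<<2=108
r4=9-1=8
CMP r4, #4  (cmp 8,4)
BGT L1: taken
r2=108+18=126
r2=126<<2=504
r4=8-1=7
CMP r4, #4  (cmp 7,4)
BGT L1: taken
r2=504+18=522
r2=522<<2=2088
r4=7-1=6
CMP r4, #4  (cmp 6,4)
BGT L1: taken
r2=2088+18=2106
r2=2106<<2=8424
r4=6-1=5
CMP r4, #4  (cmp 5,4)
BGT L1: taken
r2=8424+18=8442
r2=8442<<2=33768
r4=5-1=4
CMP r4, #4  (cmp 4,4)
BGT L1: not taken
r2=33768%7=0
halt.

0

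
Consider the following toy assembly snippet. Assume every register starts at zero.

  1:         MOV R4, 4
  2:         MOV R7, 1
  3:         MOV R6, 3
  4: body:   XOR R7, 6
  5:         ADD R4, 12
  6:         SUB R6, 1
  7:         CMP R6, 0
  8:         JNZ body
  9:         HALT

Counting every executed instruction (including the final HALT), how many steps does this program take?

19

MOV R4, 4 → R4=4
MOV R7, 1 → R7=1
MOV R6, 3 → R6=3
XOR R7, 6 → R7=1^6=7
ADD R4, 12 → R4=4+12=16
SUB R6, 1 → R6=3-1=2
CMP R6, 0  (cmp 2,0)
JNZ body: taken
XOR R7, 6 → R7=7^6=1
ADD R4, 12 → R4=16+12=28
SUB R6, 1 → R6=2-1=1
CMP R6, 0  (cmp 1,0)
JNZ body: taken
XOR R7, 6 → R7=1^6=7
ADD R4, 12 → R4=28+12=40
SUB R6, 1 → R6=1-1=0
CMP R6, 0  (cmp 0,0)
JNZ body: not taken
halt.
Total executed instructions: 19.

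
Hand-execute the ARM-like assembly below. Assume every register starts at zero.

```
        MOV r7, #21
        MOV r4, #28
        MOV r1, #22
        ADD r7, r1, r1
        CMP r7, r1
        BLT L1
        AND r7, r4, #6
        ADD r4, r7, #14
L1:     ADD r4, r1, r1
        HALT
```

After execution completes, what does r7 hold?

4

after MOV r7, #21: r7=21
after MOV r4, #28: r4=28
after MOV r1, #22: r1=22
after ADD r7, r1, r1: r7=22+22=44
CMP r7, r1  (cmp 44,22)
BLT L1: not taken
after AND r7, r4, #6: r7=28&6=4
after ADD r4, r7, #14: r4=4+14=18
after ADD r4, r1, r1: r4=22+22=44
halt.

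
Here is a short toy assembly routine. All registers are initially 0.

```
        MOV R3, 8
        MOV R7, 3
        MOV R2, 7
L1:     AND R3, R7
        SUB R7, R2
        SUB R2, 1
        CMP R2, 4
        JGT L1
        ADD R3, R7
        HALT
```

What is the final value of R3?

-15

after MOV R3, 8: R3=8
after MOV R7, 3: R7=3
after MOV R2, 7: R2=7
after AND R3, R7: R3=8&3=0
after SUB R7, R2: R7=3-7=-4
after SUB R2, 1: R2=7-1=6
CMP R2, 4  (cmp 6,4)
JGT L1: taken
after AND R3, R7: R3=0&(-4)=0
after SUB R7, R2: R7=(-4)-6=-10
after SUB R2, 1: R2=6-1=5
CMP R2, 4  (cmp 5,4)
JGT L1: taken
after AND R3, R7: R3=0&(-10)=0
after SUB R7, R2: R7=(-10)-5=-15
after SUB R2, 1: R2=5-1=4
CMP R2, 4  (cmp 4,4)
JGT L1: not taken
after ADD R3, R7: R3=0+(-15)=-15
halt.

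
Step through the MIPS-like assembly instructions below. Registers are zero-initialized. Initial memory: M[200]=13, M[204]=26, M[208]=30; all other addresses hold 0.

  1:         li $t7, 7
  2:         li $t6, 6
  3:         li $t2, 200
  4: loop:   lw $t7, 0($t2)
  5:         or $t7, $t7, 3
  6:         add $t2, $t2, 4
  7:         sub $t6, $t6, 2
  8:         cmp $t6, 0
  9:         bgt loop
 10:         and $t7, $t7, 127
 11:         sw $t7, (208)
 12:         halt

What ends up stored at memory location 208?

$t7=7
$t6=6
$t2=200
$t7=M[200]=13
$t7=13|3=15
$t2=200+4=204
$t6=6-2=4
cmp $t6, 0  (cmp 4,0)
bgt loop: taken
$t7=M[204]=26
$t7=26|3=27
$t2=204+4=208
$t6=4-2=2
cmp $t6, 0  (cmp 2,0)
bgt loop: taken
$t7=M[208]=30
$t7=30|3=31
$t2=208+4=212
$t6=2-2=0
cmp $t6, 0  (cmp 0,0)
bgt loop: not taken
$t7=31&127=31
sw $t7, (208) → M[208]=31
halt.

31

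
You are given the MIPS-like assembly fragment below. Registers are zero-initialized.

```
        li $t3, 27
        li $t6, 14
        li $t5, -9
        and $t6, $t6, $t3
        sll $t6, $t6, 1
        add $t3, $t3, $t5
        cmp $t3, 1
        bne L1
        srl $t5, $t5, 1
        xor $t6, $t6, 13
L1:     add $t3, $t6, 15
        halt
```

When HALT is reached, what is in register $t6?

20

$t3=27
$t6=14
$t5=-9
$t6=14&27=10
$t6=10<<1=20
$t3=27+(-9)=18
cmp $t3, 1  (cmp 18,1)
bne L1: taken
$t3=20+15=35
halt.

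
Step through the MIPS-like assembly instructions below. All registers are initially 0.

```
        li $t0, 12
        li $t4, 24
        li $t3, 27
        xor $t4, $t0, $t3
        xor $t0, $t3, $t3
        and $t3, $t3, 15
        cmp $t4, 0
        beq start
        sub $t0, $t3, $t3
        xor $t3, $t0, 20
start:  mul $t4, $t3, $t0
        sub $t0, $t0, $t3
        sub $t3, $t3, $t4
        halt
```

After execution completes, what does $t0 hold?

-20

$t0=12
$t4=24
$t3=27
$t4=12^27=23
$t0=27^27=0
$t3=27&15=11
cmp $t4, 0  (cmp 23,0)
beq start: not taken
$t0=11-11=0
$t3=0^20=20
$t4=20*0=0
$t0=0-20=-20
$t3=20-0=20
halt.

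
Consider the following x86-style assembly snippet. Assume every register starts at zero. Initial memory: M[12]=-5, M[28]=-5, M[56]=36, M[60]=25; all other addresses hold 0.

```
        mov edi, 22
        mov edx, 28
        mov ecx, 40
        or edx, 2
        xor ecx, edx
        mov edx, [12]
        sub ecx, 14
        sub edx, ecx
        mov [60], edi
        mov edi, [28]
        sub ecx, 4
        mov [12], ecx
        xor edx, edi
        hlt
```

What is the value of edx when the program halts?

mov edi, 22 → edi=22
mov edx, 28 → edx=28
mov ecx, 40 → ecx=40
or edx, 2 → edx=28|2=30
xor ecx, edx → ecx=40^30=54
mov edx, [12] → edx=M[12]=-5
sub ecx, 14 → ecx=54-14=40
sub edx, ecx → edx=(-5)-40=-45
mov [60], edi → M[60]=22
mov edi, [28] → edi=M[28]=-5
sub ecx, 4 → ecx=40-4=36
mov [12], ecx → M[12]=36
xor edx, edi → edx=(-45)^(-5)=40
halt.

40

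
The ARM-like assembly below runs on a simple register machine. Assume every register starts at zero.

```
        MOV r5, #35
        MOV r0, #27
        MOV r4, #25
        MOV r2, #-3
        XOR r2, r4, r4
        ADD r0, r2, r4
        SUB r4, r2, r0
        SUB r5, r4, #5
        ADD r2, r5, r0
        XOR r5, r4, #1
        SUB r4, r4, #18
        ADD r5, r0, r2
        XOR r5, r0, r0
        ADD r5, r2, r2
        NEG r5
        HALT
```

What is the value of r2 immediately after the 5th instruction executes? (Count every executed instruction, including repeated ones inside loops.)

after MOV r5, #35: r5=35
after MOV r0, #27: r0=27
after MOV r4, #25: r4=25
after MOV r2, #-3: r2=-3
after XOR r2, r4, r4: r2=25^25=0
After step 5: r2 = 0.

0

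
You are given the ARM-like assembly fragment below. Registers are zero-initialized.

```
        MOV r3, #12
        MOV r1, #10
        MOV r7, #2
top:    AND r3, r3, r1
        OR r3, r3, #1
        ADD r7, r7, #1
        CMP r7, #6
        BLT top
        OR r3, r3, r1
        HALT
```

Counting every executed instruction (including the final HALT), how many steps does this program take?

25

MOV r3, #12 → r3=12
MOV r1, #10 → r1=10
MOV r7, #2 → r7=2
AND r3, r3, r1 → r3=12&10=8
OR r3, r3, #1 → r3=8|1=9
ADD r7, r7, #1 → r7=2+1=3
CMP r7, #6  (cmp 3,6)
BLT top: taken
AND r3, r3, r1 → r3=9&10=8
OR r3, r3, #1 → r3=8|1=9
ADD r7, r7, #1 → r7=3+1=4
CMP r7, #6  (cmp 4,6)
BLT top: taken
AND r3, r3, r1 → r3=9&10=8
OR r3, r3, #1 → r3=8|1=9
ADD r7, r7, #1 → r7=4+1=5
CMP r7, #6  (cmp 5,6)
BLT top: taken
AND r3, r3, r1 → r3=9&10=8
OR r3, r3, #1 → r3=8|1=9
ADD r7, r7, #1 → r7=5+1=6
CMP r7, #6  (cmp 6,6)
BLT top: not taken
OR r3, r3, r1 → r3=9|10=11
halt.
Total executed instructions: 25.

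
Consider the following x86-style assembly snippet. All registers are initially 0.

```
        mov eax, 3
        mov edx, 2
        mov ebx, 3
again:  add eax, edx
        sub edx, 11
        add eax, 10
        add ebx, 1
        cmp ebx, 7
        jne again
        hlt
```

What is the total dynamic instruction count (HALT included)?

28

mov eax, 3 → eax=3
mov edx, 2 → edx=2
mov ebx, 3 → ebx=3
add eax, edx → eax=3+2=5
sub edx, 11 → edx=2-11=-9
add eax, 10 → eax=5+10=15
add ebx, 1 → ebx=3+1=4
cmp ebx, 7  (cmp 4,7)
jne again: taken
add eax, edx → eax=15+(-9)=6
sub edx, 11 → edx=(-9)-11=-20
add eax, 10 → eax=6+10=16
add ebx, 1 → ebx=4+1=5
cmp ebx, 7  (cmp 5,7)
jne again: taken
add eax, edx → eax=16+(-20)=-4
sub edx, 11 → edx=(-20)-11=-31
add eax, 10 → eax=(-4)+10=6
add ebx, 1 → ebx=5+1=6
cmp ebx, 7  (cmp 6,7)
jne again: taken
add eax, edx → eax=6+(-31)=-25
sub edx, 11 → edx=(-31)-11=-42
add eax, 10 → eax=(-25)+10=-15
add ebx, 1 → ebx=6+1=7
cmp ebx, 7  (cmp 7,7)
jne again: not taken
halt.
Total executed instructions: 28.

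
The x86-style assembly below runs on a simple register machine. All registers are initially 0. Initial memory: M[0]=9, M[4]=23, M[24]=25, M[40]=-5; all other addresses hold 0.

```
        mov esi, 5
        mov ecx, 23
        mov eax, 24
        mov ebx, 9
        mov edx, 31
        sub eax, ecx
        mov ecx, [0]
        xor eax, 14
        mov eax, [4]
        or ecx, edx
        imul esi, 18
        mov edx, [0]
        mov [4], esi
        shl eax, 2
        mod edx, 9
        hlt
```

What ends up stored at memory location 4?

mov esi, 5 → esi=5
mov ecx, 23 → ecx=23
mov eax, 24 → eax=24
mov ebx, 9 → ebx=9
mov edx, 31 → edx=31
sub eax, ecx → eax=24-23=1
mov ecx, [0] → ecx=M[0]=9
xor eax, 14 → eax=1^14=15
mov eax, [4] → eax=M[4]=23
or ecx, edx → ecx=9|31=31
imul esi, 18 → esi=5*18=90
mov edx, [0] → edx=M[0]=9
mov [4], esi → M[4]=90
shl eax, 2 → eax=23<<2=92
mod edx, 9 → edx=9%9=0
halt.

90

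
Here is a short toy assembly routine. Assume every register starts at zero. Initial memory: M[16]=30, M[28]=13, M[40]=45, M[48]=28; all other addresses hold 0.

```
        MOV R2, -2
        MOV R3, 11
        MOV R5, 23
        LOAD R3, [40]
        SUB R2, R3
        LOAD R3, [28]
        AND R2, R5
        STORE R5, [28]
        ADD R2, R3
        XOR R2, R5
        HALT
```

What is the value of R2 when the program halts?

after MOV R2, -2: R2=-2
after MOV R3, 11: R3=11
after MOV R5, 23: R5=23
after LOAD R3, [40]: R3=M[40]=45
after SUB R2, R3: R2=(-2)-45=-47
after LOAD R3, [28]: R3=M[28]=13
after AND R2, R5: R2=(-47)&23=17
STORE R5, [28] → M[28]=23
after ADD R2, R3: R2=17+13=30
after XOR R2, R5: R2=30^23=9
halt.

9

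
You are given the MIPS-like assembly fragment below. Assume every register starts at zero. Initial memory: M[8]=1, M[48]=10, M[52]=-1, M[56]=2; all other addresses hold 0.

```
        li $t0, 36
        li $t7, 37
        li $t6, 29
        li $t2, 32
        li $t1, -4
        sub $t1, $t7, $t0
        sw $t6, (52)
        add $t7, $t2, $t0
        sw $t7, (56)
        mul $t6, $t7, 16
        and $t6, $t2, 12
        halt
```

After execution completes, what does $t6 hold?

$t0=36
$t7=37
$t6=29
$t2=32
$t1=-4
$t1=37-36=1
sw $t6, (52) → M[52]=29
$t7=32+36=68
sw $t7, (56) → M[56]=68
$t6=68*16=1088
$t6=32&12=0
halt.

0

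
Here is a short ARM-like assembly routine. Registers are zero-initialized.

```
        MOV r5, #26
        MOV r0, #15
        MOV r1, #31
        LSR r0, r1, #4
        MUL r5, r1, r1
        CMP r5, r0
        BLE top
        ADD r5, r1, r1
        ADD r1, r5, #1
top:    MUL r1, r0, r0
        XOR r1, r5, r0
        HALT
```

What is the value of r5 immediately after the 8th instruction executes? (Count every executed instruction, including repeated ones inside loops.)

after MOV r5, #26: r5=26
after MOV r0, #15: r0=15
after MOV r1, #31: r1=31
after LSR r0, r1, #4: r0=31>>4=1
after MUL r5, r1, r1: r5=31*31=961
CMP r5, r0  (cmp 961,1)
BLE top: not taken
after ADD r5, r1, r1: r5=31+31=62
After step 8: r5 = 62.

62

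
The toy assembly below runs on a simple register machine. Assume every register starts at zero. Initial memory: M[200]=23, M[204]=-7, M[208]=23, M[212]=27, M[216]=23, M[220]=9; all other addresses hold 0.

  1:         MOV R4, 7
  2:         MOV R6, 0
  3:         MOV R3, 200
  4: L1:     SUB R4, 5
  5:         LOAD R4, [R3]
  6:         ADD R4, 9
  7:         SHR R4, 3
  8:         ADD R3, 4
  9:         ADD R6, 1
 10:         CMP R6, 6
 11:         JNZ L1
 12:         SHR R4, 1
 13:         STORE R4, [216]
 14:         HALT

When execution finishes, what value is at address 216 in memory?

R4=7
R6=0
R3=200
R4=7-5=2
R4=M[200]=23
R4=23+9=32
R4=32>>3=4
R3=200+4=204
R6=0+1=1
CMP R6, 6  (cmp 1,6)
JNZ L1: taken
R4=4-5=-1
R4=M[204]=-7
R4=(-7)+9=2
R4=2>>3=0
R3=204+4=208
R6=1+1=2
CMP R6, 6  (cmp 2,6)
JNZ L1: taken
R4=0-5=-5
R4=M[208]=23
R4=23+9=32
R4=32>>3=4
R3=208+4=212
R6=2+1=3
CMP R6, 6  (cmp 3,6)
JNZ L1: taken
R4=4-5=-1
R4=M[212]=27
R4=27+9=36
R4=36>>3=4
R3=212+4=216
R6=3+1=4
CMP R6, 6  (cmp 4,6)
JNZ L1: taken
R4=4-5=-1
R4=M[216]=23
R4=23+9=32
R4=32>>3=4
R3=216+4=220
R6=4+1=5
CMP R6, 6  (cmp 5,6)
JNZ L1: taken
R4=4-5=-1
R4=M[220]=9
R4=9+9=18
R4=18>>3=2
R3=220+4=224
R6=5+1=6
CMP R6, 6  (cmp 6,6)
JNZ L1: not taken
R4=2>>1=1
STORE R4, [216] → M[216]=1
halt.

1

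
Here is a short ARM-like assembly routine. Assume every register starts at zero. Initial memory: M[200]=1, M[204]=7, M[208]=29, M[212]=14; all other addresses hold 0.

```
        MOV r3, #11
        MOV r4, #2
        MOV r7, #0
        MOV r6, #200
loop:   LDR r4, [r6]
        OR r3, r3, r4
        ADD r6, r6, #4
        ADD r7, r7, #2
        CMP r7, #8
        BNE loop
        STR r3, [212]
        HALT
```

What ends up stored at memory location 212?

after MOV r3, #11: r3=11
after MOV r4, #2: r4=2
after MOV r7, #0: r7=0
after MOV r6, #200: r6=200
after LDR r4, [r6]: r4=M[200]=1
after OR r3, r3, r4: r3=11|1=11
after ADD r6, r6, #4: r6=200+4=204
after ADD r7, r7, #2: r7=0+2=2
CMP r7, #8  (cmp 2,8)
BNE loop: taken
after LDR r4, [r6]: r4=M[204]=7
after OR r3, r3, r4: r3=11|7=15
after ADD r6, r6, #4: r6=204+4=208
after ADD r7, r7, #2: r7=2+2=4
CMP r7, #8  (cmp 4,8)
BNE loop: taken
after LDR r4, [r6]: r4=M[208]=29
after OR r3, r3, r4: r3=15|29=31
after ADD r6, r6, #4: r6=208+4=212
after ADD r7, r7, #2: r7=4+2=6
CMP r7, #8  (cmp 6,8)
BNE loop: taken
after LDR r4, [r6]: r4=M[212]=14
after OR r3, r3, r4: r3=31|14=31
after ADD r6, r6, #4: r6=212+4=216
after ADD r7, r7, #2: r7=6+2=8
CMP r7, #8  (cmp 8,8)
BNE loop: not taken
STR r3, [212] → M[212]=31
halt.

31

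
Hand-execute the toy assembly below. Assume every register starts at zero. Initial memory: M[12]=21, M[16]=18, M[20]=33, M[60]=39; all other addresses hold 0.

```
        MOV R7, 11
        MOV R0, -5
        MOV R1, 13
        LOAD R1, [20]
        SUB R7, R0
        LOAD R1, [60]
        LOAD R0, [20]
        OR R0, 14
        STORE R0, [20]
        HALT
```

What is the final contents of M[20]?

47

after MOV R7, 11: R7=11
after MOV R0, -5: R0=-5
after MOV R1, 13: R1=13
after LOAD R1, [20]: R1=M[20]=33
after SUB R7, R0: R7=11-(-5)=16
after LOAD R1, [60]: R1=M[60]=39
after LOAD R0, [20]: R0=M[20]=33
after OR R0, 14: R0=33|14=47
STORE R0, [20] → M[20]=47
halt.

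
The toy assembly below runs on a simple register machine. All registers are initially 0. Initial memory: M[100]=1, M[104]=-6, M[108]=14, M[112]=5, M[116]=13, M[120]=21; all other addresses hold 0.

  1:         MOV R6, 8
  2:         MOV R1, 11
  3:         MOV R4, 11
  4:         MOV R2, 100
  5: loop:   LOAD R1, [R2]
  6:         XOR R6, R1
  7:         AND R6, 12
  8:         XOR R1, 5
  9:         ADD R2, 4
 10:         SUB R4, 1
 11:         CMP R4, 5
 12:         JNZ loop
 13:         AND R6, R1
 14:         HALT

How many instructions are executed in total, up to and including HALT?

54

after MOV R6, 8: R6=8
after MOV R1, 11: R1=11
after MOV R4, 11: R4=11
after MOV R2, 100: R2=100
after LOAD R1, [R2]: R1=M[100]=1
after XOR R6, R1: R6=8^1=9
after AND R6, 12: R6=9&12=8
after XOR R1, 5: R1=1^5=4
after ADD R2, 4: R2=100+4=104
after SUB R4, 1: R4=11-1=10
CMP R4, 5  (cmp 10,5)
JNZ loop: taken
after LOAD R1, [R2]: R1=M[104]=-6
after XOR R6, R1: R6=8^(-6)=-14
after AND R6, 12: R6=(-14)&12=0
after XOR R1, 5: R1=(-6)^5=-1
after ADD R2, 4: R2=104+4=108
after SUB R4, 1: R4=10-1=9
CMP R4, 5  (cmp 9,5)
JNZ loop: taken
after LOAD R1, [R2]: R1=M[108]=14
after XOR R6, R1: R6=0^14=14
after AND R6, 12: R6=14&12=12
after XOR R1, 5: R1=14^5=11
after ADD R2, 4: R2=108+4=112
after SUB R4, 1: R4=9-1=8
CMP R4, 5  (cmp 8,5)
JNZ loop: taken
after LOAD R1, [R2]: R1=M[112]=5
after XOR R6, R1: R6=12^5=9
after AND R6, 12: R6=9&12=8
after XOR R1, 5: R1=5^5=0
after ADD R2, 4: R2=112+4=116
after SUB R4, 1: R4=8-1=7
CMP R4, 5  (cmp 7,5)
JNZ loop: taken
after LOAD R1, [R2]: R1=M[116]=13
after XOR R6, R1: R6=8^13=5
after AND R6, 12: R6=5&12=4
after XOR R1, 5: R1=13^5=8
after ADD R2, 4: R2=116+4=120
after SUB R4, 1: R4=7-1=6
CMP R4, 5  (cmp 6,5)
JNZ loop: taken
after LOAD R1, [R2]: R1=M[120]=21
after XOR R6, R1: R6=4^21=17
after AND R6, 12: R6=17&12=0
after XOR R1, 5: R1=21^5=16
after ADD R2, 4: R2=120+4=124
after SUB R4, 1: R4=6-1=5
CMP R4, 5  (cmp 5,5)
JNZ loop: not taken
after AND R6, R1: R6=0&16=0
halt.
Total executed instructions: 54.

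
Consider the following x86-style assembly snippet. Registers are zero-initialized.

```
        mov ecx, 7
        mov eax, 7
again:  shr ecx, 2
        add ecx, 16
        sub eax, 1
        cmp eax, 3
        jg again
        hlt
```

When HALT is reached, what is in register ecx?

21

mov ecx, 7 → ecx=7
mov eax, 7 → eax=7
shr ecx, 2 → ecx=7>>2=1
add ecx, 16 → ecx=1+16=17
sub eax, 1 → eax=7-1=6
cmp eax, 3  (cmp 6,3)
jg again: taken
shr ecx, 2 → ecx=17>>2=4
add ecx, 16 → ecx=4+16=20
sub eax, 1 → eax=6-1=5
cmp eax, 3  (cmp 5,3)
jg again: taken
shr ecx, 2 → ecx=20>>2=5
add ecx, 16 → ecx=5+16=21
sub eax, 1 → eax=5-1=4
cmp eax, 3  (cmp 4,3)
jg again: taken
shr ecx, 2 → ecx=21>>2=5
add ecx, 16 → ecx=5+16=21
sub eax, 1 → eax=4-1=3
cmp eax, 3  (cmp 3,3)
jg again: not taken
halt.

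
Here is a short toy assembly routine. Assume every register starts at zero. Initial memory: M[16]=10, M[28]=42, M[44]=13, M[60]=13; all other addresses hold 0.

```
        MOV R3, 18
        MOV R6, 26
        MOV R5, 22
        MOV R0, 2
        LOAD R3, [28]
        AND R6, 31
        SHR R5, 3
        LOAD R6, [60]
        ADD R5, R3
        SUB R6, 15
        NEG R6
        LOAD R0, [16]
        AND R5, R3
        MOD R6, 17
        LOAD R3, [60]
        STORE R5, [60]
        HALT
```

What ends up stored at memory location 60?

40

after MOV R3, 18: R3=18
after MOV R6, 26: R6=26
after MOV R5, 22: R5=22
after MOV R0, 2: R0=2
after LOAD R3, [28]: R3=M[28]=42
after AND R6, 31: R6=26&31=26
after SHR R5, 3: R5=22>>3=2
after LOAD R6, [60]: R6=M[60]=13
after ADD R5, R3: R5=2+42=44
after SUB R6, 15: R6=13-15=-2
after NEG R6: R6=-(-2)=2
after LOAD R0, [16]: R0=M[16]=10
after AND R5, R3: R5=44&42=40
after MOD R6, 17: R6=2%17=2
after LOAD R3, [60]: R3=M[60]=13
STORE R5, [60] → M[60]=40
halt.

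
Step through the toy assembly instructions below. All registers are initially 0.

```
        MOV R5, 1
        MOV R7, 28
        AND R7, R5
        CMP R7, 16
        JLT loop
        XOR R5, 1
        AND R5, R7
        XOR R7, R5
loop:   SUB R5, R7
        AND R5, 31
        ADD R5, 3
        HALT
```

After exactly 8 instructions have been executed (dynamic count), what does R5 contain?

MOV R5, 1 → R5=1
MOV R7, 28 → R7=28
AND R7, R5 → R7=28&1=0
CMP R7, 16  (cmp 0,16)
JLT loop: taken
SUB R5, R7 → R5=1-0=1
AND R5, 31 → R5=1&31=1
ADD R5, 3 → R5=1+3=4
After step 8: R5 = 4.

4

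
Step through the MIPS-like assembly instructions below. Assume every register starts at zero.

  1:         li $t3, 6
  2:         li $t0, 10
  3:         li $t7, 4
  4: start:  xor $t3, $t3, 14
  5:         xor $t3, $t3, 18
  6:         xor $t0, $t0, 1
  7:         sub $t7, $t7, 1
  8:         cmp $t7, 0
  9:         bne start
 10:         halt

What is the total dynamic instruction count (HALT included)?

28

$t3=6
$t0=10
$t7=4
$t3=6^14=8
$t3=8^18=26
$t0=10^1=11
$t7=4-1=3
cmp $t7, 0  (cmp 3,0)
bne start: taken
$t3=26^14=20
$t3=20^18=6
$t0=11^1=10
$t7=3-1=2
cmp $t7, 0  (cmp 2,0)
bne start: taken
$t3=6^14=8
$t3=8^18=26
$t0=10^1=11
$t7=2-1=1
cmp $t7, 0  (cmp 1,0)
bne start: taken
$t3=26^14=20
$t3=20^18=6
$t0=11^1=10
$t7=1-1=0
cmp $t7, 0  (cmp 0,0)
bne start: not taken
halt.
Total executed instructions: 28.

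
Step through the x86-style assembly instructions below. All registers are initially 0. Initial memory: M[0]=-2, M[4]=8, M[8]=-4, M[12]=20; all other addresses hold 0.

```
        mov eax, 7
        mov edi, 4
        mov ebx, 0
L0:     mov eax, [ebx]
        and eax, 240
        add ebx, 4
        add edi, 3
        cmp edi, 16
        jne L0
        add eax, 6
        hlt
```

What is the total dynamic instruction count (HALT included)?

mov eax, 7 → eax=7
mov edi, 4 → edi=4
mov ebx, 0 → ebx=0
mov eax, [ebx] → eax=M[0]=-2
and eax, 240 → eax=(-2)&240=240
add ebx, 4 → ebx=0+4=4
add edi, 3 → edi=4+3=7
cmp edi, 16  (cmp 7,16)
jne L0: taken
mov eax, [ebx] → eax=M[4]=8
and eax, 240 → eax=8&240=0
add ebx, 4 → ebx=4+4=8
add edi, 3 → edi=7+3=10
cmp edi, 16  (cmp 10,16)
jne L0: taken
mov eax, [ebx] → eax=M[8]=-4
and eax, 240 → eax=(-4)&240=240
add ebx, 4 → ebx=8+4=12
add edi, 3 → edi=10+3=13
cmp edi, 16  (cmp 13,16)
jne L0: taken
mov eax, [ebx] → eax=M[12]=20
and eax, 240 → eax=20&240=16
add ebx, 4 → ebx=12+4=16
add edi, 3 → edi=13+3=16
cmp edi, 16  (cmp 16,16)
jne L0: not taken
add eax, 6 → eax=16+6=22
halt.
Total executed instructions: 29.

29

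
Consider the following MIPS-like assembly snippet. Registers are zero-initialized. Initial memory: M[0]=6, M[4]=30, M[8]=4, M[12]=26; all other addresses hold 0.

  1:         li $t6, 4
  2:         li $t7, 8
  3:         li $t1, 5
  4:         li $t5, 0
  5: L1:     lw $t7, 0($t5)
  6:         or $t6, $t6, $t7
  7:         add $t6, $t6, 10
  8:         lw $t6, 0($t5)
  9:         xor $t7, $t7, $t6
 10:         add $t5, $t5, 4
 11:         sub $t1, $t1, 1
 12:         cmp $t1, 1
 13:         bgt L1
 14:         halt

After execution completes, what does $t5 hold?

16

after li $t6, 4: $t6=4
after li $t7, 8: $t7=8
after li $t1, 5: $t1=5
after li $t5, 0: $t5=0
after lw $t7, 0($t5): $t7=M[0]=6
after or $t6, $t6, $t7: $t6=4|6=6
after add $t6, $t6, 10: $t6=6+10=16
after lw $t6, 0($t5): $t6=M[0]=6
after xor $t7, $t7, $t6: $t7=6^6=0
after add $t5, $t5, 4: $t5=0+4=4
after sub $t1, $t1, 1: $t1=5-1=4
cmp $t1, 1  (cmp 4,1)
bgt L1: taken
after lw $t7, 0($t5): $t7=M[4]=30
after or $t6, $t6, $t7: $t6=6|30=30
after add $t6, $t6, 10: $t6=30+10=40
after lw $t6, 0($t5): $t6=M[4]=30
after xor $t7, $t7, $t6: $t7=30^30=0
after add $t5, $t5, 4: $t5=4+4=8
after sub $t1, $t1, 1: $t1=4-1=3
cmp $t1, 1  (cmp 3,1)
bgt L1: taken
after lw $t7, 0($t5): $t7=M[8]=4
after or $t6, $t6, $t7: $t6=30|4=30
after add $t6, $t6, 10: $t6=30+10=40
after lw $t6, 0($t5): $t6=M[8]=4
after xor $t7, $t7, $t6: $t7=4^4=0
after add $t5, $t5, 4: $t5=8+4=12
after sub $t1, $t1, 1: $t1=3-1=2
cmp $t1, 1  (cmp 2,1)
bgt L1: taken
after lw $t7, 0($t5): $t7=M[12]=26
after or $t6, $t6, $t7: $t6=4|26=30
after add $t6, $t6, 10: $t6=30+10=40
after lw $t6, 0($t5): $t6=M[12]=26
after xor $t7, $t7, $t6: $t7=26^26=0
after add $t5, $t5, 4: $t5=12+4=16
after sub $t1, $t1, 1: $t1=2-1=1
cmp $t1, 1  (cmp 1,1)
bgt L1: not taken
halt.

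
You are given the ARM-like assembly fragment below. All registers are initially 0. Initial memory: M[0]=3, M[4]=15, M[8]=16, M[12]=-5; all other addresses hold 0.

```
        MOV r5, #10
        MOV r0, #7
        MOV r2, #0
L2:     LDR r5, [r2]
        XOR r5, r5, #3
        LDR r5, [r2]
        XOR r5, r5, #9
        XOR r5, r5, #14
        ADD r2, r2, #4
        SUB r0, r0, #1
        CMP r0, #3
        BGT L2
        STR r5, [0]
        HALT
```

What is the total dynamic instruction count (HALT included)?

41

r5=10
r0=7
r2=0
r5=M[0]=3
r5=3^3=0
r5=M[0]=3
r5=3^9=10
r5=10^14=4
r2=0+4=4
r0=7-1=6
CMP r0, #3  (cmp 6,3)
BGT L2: taken
r5=M[4]=15
r5=15^3=12
r5=M[4]=15
r5=15^9=6
r5=6^14=8
r2=4+4=8
r0=6-1=5
CMP r0, #3  (cmp 5,3)
BGT L2: taken
r5=M[8]=16
r5=16^3=19
r5=M[8]=16
r5=16^9=25
r5=25^14=23
r2=8+4=12
r0=5-1=4
CMP r0, #3  (cmp 4,3)
BGT L2: taken
r5=M[12]=-5
r5=(-5)^3=-8
r5=M[12]=-5
r5=(-5)^9=-14
r5=(-14)^14=-4
r2=12+4=16
r0=4-1=3
CMP r0, #3  (cmp 3,3)
BGT L2: not taken
STR r5, [0] → M[0]=-4
halt.
Total executed instructions: 41.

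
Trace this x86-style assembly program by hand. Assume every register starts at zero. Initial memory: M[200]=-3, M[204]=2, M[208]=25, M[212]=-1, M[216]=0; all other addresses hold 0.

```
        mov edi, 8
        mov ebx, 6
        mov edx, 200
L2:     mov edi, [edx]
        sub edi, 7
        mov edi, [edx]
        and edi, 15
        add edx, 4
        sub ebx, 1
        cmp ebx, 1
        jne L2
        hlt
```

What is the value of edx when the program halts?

220

edi=8
ebx=6
edx=200
edi=M[200]=-3
edi=(-3)-7=-10
edi=M[200]=-3
edi=(-3)&15=13
edx=200+4=204
ebx=6-1=5
cmp ebx, 1  (cmp 5,1)
jne L2: taken
edi=M[204]=2
edi=2-7=-5
edi=M[204]=2
edi=2&15=2
edx=204+4=208
ebx=5-1=4
cmp ebx, 1  (cmp 4,1)
jne L2: taken
edi=M[208]=25
edi=25-7=18
edi=M[208]=25
edi=25&15=9
edx=208+4=212
ebx=4-1=3
cmp ebx, 1  (cmp 3,1)
jne L2: taken
edi=M[212]=-1
edi=(-1)-7=-8
edi=M[212]=-1
edi=(-1)&15=15
edx=212+4=216
ebx=3-1=2
cmp ebx, 1  (cmp 2,1)
jne L2: taken
edi=M[216]=0
edi=0-7=-7
edi=M[216]=0
edi=0&15=0
edx=216+4=220
ebx=2-1=1
cmp ebx, 1  (cmp 1,1)
jne L2: not taken
halt.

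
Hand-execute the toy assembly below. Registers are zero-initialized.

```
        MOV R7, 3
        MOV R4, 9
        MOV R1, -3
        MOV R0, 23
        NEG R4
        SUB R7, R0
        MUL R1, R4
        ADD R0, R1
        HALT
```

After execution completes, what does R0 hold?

MOV R7, 3 → R7=3
MOV R4, 9 → R4=9
MOV R1, -3 → R1=-3
MOV R0, 23 → R0=23
NEG R4 → R4=-(9)=-9
SUB R7, R0 → R7=3-23=-20
MUL R1, R4 → R1=(-3)*(-9)=27
ADD R0, R1 → R0=23+27=50
halt.

50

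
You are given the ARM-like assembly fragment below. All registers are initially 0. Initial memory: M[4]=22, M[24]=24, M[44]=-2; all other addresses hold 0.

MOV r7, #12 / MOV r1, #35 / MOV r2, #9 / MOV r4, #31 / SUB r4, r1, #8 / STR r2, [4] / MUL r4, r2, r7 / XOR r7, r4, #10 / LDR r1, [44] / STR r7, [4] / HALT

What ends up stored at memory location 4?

102

after MOV r7, #12: r7=12
after MOV r1, #35: r1=35
after MOV r2, #9: r2=9
after MOV r4, #31: r4=31
after SUB r4, r1, #8: r4=35-8=27
STR r2, [4] → M[4]=9
after MUL r4, r2, r7: r4=9*12=108
after XOR r7, r4, #10: r7=108^10=102
after LDR r1, [44]: r1=M[44]=-2
STR r7, [4] → M[4]=102
halt.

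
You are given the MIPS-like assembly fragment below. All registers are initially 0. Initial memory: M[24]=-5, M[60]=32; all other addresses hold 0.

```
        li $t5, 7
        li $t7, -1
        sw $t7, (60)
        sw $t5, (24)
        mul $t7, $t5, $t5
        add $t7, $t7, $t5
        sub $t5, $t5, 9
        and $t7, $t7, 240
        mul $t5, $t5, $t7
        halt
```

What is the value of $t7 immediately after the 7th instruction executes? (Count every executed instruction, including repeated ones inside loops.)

li $t5, 7 → $t5=7
li $t7, -1 → $t7=-1
sw $t7, (60) → M[60]=-1
sw $t5, (24) → M[24]=7
mul $t7, $t5, $t5 → $t7=7*7=49
add $t7, $t7, $t5 → $t7=49+7=56
sub $t5, $t5, 9 → $t5=7-9=-2
After step 7: $t7 = 56.

56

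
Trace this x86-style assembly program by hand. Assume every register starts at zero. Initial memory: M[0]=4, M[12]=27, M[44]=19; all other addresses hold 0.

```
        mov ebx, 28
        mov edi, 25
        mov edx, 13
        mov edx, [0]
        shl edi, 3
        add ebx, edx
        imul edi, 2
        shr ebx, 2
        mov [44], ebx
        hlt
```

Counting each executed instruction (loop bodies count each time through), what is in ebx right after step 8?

after mov ebx, 28: ebx=28
after mov edi, 25: edi=25
after mov edx, 13: edx=13
after mov edx, [0]: edx=M[0]=4
after shl edi, 3: edi=25<<3=200
after add ebx, edx: ebx=28+4=32
after imul edi, 2: edi=200*2=400
after shr ebx, 2: ebx=32>>2=8
After step 8: ebx = 8.

8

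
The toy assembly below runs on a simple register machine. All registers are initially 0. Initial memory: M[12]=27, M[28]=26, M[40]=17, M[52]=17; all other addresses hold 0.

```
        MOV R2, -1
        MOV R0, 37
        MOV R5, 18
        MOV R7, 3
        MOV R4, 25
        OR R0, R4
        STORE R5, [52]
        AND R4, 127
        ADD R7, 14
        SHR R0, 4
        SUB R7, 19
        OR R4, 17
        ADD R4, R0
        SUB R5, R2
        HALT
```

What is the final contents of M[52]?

R2=-1
R0=37
R5=18
R7=3
R4=25
R0=37|25=61
STORE R5, [52] → M[52]=18
R4=25&127=25
R7=3+14=17
R0=61>>4=3
R7=17-19=-2
R4=25|17=25
R4=25+3=28
R5=18-(-1)=19
halt.

18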